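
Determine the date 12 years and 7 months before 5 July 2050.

Counting back 12 years and 7 months from July 5, 2050.
-12 years → 2038; month 7 − 7 = 0, which is month 12 of year 2037 → December 2037.
Day 5 is valid in December, giving December 5, 2037.

December 5, 2037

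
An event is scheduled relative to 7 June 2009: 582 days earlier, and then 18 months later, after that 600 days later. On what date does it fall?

Subtracting 582 days from June 7, 2009:
Going back 7 days from June 7, 2009 reaches the end of the previous month; 582 − 7 = 575 left.
May 2009 has 31 days: 575 − 31 = 544 left.
April 2009 has 30 days: 544 − 30 = 514 left.
March 2009 has 31 days: 514 − 31 = 483 left.
February 2009 has 28 days (2009 is not a leap year): 483 − 28 = 455 left.
January 2009 has 31 days: 455 − 31 = 424 left.
December 2008 has 31 days: 424 − 31 = 393 left.
November 2008 has 30 days: 393 − 30 = 363 left.
October 2008 has 31 days: 363 − 31 = 332 left.
September 2008 has 30 days: 332 − 30 = 302 left.
August 2008 has 31 days: 302 − 31 = 271 left.
July 2008 has 31 days: 271 − 31 = 240 left.
June 2008 has 30 days: 240 − 30 = 210 left.
May 2008 has 31 days: 210 − 31 = 179 left.
April 2008 has 30 days: 179 − 30 = 149 left.
March 2008 has 31 days: 149 − 31 = 118 left.
February 2008 has 29 days (2008 is a leap year): 118 − 29 = 89 left.
January 2008 has 31 days: 89 − 31 = 58 left.
December 2007 has 31 days: 58 − 31 = 27 left.
November 2007 has 30 days; 30 − 27 = 3 → November 3, 2007.
Advancing 18 months from November 3, 2007:
month 11 + 18 = 29, which is month 5 of year 2009 → May 2009.
Day 3 is valid in May, giving May 3, 2009.
Advancing 600 days from May 3, 2009:
May has 31 days, so 31 − 3 = 28 days remain after May 3, 2009; 600 − 28 = 572 left.
June 2009 has 30 days: 572 − 30 = 542 left.
July 2009 has 31 days: 542 − 31 = 511 left.
August 2009 has 31 days: 511 − 31 = 480 left.
September 2009 has 30 days: 480 − 30 = 450 left.
October 2009 has 31 days: 450 − 31 = 419 left.
November 2009 has 30 days: 419 − 30 = 389 left.
December 2009 has 31 days: 389 − 31 = 358 left.
January 2010 has 31 days: 358 − 31 = 327 left.
February 2010 has 28 days (2010 is not a leap year): 327 − 28 = 299 left.
March 2010 has 31 days: 299 − 31 = 268 left.
April 2010 has 30 days: 268 − 30 = 238 left.
May 2010 has 31 days: 238 − 31 = 207 left.
June 2010 has 30 days: 207 − 30 = 177 left.
July 2010 has 31 days: 177 − 31 = 146 left.
August 2010 has 31 days: 146 − 31 = 115 left.
September 2010 has 30 days: 115 − 30 = 85 left.
October 2010 has 31 days: 85 − 31 = 54 left.
November 2010 has 30 days: 54 − 30 = 24 left.
24 days into December 2010 → December 24, 2010.

December 24, 2010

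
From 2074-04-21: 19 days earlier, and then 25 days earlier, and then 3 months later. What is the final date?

June 8, 2074

Going back 19 days from April 21, 2074:
21 − 19 = 2, still in April 2074.
Counting back 25 days from April 2, 2074:
Going back 2 days from April 2, 2074 reaches the end of the previous month; 25 − 2 = 23 left.
March 2074 has 31 days; 31 − 23 = 8 → March 8, 2074.
Counting forward 3 months from March 8, 2074:
month 3 + 3 = 6 → June 2074.
Day 8 is valid in June, giving June 8, 2074.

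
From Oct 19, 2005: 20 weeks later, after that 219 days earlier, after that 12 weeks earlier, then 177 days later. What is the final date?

Adding 20 weeks (= 140 days) from October 19, 2005:
October has 31 days, so 31 − 19 = 12 days remain after October 19, 2005; 140 − 12 = 128 left.
November 2005 has 30 days: 128 − 30 = 98 left.
December 2005 has 31 days: 98 − 31 = 67 left.
January 2006 has 31 days: 67 − 31 = 36 left.
February 2006 has 28 days (2006 is not a leap year): 36 − 28 = 8 left.
8 days into March 2006 → March 8, 2006.
Counting back 219 days from March 8, 2006:
Going back 8 days from March 8, 2006 reaches the end of the previous month; 219 − 8 = 211 left.
February 2006 has 28 days (2006 is not a leap year): 211 − 28 = 183 left.
January 2006 has 31 days: 183 − 31 = 152 left.
December 2005 has 31 days: 152 − 31 = 121 left.
November 2005 has 30 days: 121 − 30 = 91 left.
October 2005 has 31 days: 91 − 31 = 60 left.
September 2005 has 30 days: 60 − 30 = 30 left.
August 2005 has 31 days; 31 − 30 = 1 → August 1, 2005.
Counting back 12 weeks (= 84 days) from August 1, 2005:
Going back 1 day from August 1, 2005 reaches the end of the previous month; 84 − 1 = 83 left.
July 2005 has 31 days: 83 − 31 = 52 left.
June 2005 has 30 days: 52 − 30 = 22 left.
May 2005 has 31 days; 31 − 22 = 9 → May 9, 2005.
Advancing 177 days from May 9, 2005:
May has 31 days, so 31 − 9 = 22 days remain after May 9, 2005; 177 − 22 = 155 left.
June 2005 has 30 days: 155 − 30 = 125 left.
July 2005 has 31 days: 125 − 31 = 94 left.
August 2005 has 31 days: 94 − 31 = 63 left.
September 2005 has 30 days: 63 − 30 = 33 left.
October 2005 has 31 days: 33 − 31 = 2 left.
2 days into November 2005 → November 2, 2005.

November 2, 2005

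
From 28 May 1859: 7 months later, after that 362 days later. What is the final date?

Counting forward 7 months from May 28, 1859:
month 5 + 7 = 12 → December 1859.
Day 28 is valid in December, giving December 28, 1859.
Advancing 362 days from December 28, 1859:
December has 31 days, so 31 − 28 = 3 days remain after December 28, 1859; 362 − 3 = 359 left.
January 1860 has 31 days: 359 − 31 = 328 left.
February 1860 has 29 days (1860 is a leap year): 328 − 29 = 299 left.
March 1860 has 31 days: 299 − 31 = 268 left.
April 1860 has 30 days: 268 − 30 = 238 left.
May 1860 has 31 days: 238 − 31 = 207 left.
June 1860 has 30 days: 207 − 30 = 177 left.
July 1860 has 31 days: 177 − 31 = 146 left.
August 1860 has 31 days: 146 − 31 = 115 left.
September 1860 has 30 days: 115 − 30 = 85 left.
October 1860 has 31 days: 85 − 31 = 54 left.
November 1860 has 30 days: 54 − 30 = 24 left.
24 days into December 1860 → December 24, 1860.

December 24, 1860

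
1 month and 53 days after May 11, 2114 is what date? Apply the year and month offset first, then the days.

August 3, 2114

Adding 1 month and 53 days from May 11, 2114: first the month/year part, then the days.
month 5 + 1 = 6 → June 2114.
Day 11 is valid in June, giving June 11, 2114.
Now add 53 days from June 11, 2114.
June has 30 days, so 30 − 11 = 19 days remain after June 11, 2114; 53 − 19 = 34 left.
July 2114 has 31 days: 34 − 31 = 3 left.
3 days into August 2114 → August 3, 2114.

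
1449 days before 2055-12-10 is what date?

December 22, 2051

Subtracting 1449 days from December 10, 2055.
Going back 10 days from December 10, 2055 reaches the end of the previous month; 1449 − 10 = 1439 left.
November 2055 has 30 days: 1439 − 30 = 1409 left.
October 2055 has 31 days: 1409 − 31 = 1378 left.
September 2055 has 30 days: 1378 − 30 = 1348 left.
August 2055 has 31 days: 1348 − 31 = 1317 left.
July 2055 has 31 days: 1317 − 31 = 1286 left.
June 2055 has 30 days: 1286 − 30 = 1256 left.
May 2055 has 31 days: 1256 − 31 = 1225 left.
April 2055 has 30 days: 1225 − 30 = 1195 left.
March 2055 has 31 days: 1195 − 31 = 1164 left.
February 2055 has 28 days (2055 is not a leap year): 1164 − 28 = 1136 left.
January 2055 has 31 days: 1136 − 31 = 1105 left.
December 2054 has 31 days: 1105 − 31 = 1074 left.
November 2054 has 30 days: 1074 − 30 = 1044 left.
October 2054 has 31 days: 1044 − 31 = 1013 left.
September 2054 has 30 days: 1013 − 30 = 983 left.
August 2054 has 31 days: 983 − 31 = 952 left.
July 2054 has 31 days: 952 − 31 = 921 left.
June 2054 has 30 days: 921 − 30 = 891 left.
May 2054 has 31 days: 891 − 31 = 860 left.
April 2054 has 30 days: 860 − 30 = 830 left.
March 2054 has 31 days: 830 − 31 = 799 left.
February 2054 has 28 days (2054 is not a leap year): 799 − 28 = 771 left.
January 2054 has 31 days: 771 − 31 = 740 left.
December 2053 has 31 days: 740 − 31 = 709 left.
November 2053 has 30 days: 709 − 30 = 679 left.
October 2053 has 31 days: 679 − 31 = 648 left.
September 2053 has 30 days: 648 − 30 = 618 left.
August 2053 has 31 days: 618 − 31 = 587 left.
July 2053 has 31 days: 587 − 31 = 556 left.
June 2053 has 30 days: 556 − 30 = 526 left.
May 2053 has 31 days: 526 − 31 = 495 left.
April 2053 has 30 days: 495 − 30 = 465 left.
March 2053 has 31 days: 465 − 31 = 434 left.
February 2053 has 28 days (2053 is not a leap year): 434 − 28 = 406 left.
January 2053 has 31 days: 406 − 31 = 375 left.
December 2052 has 31 days: 375 − 31 = 344 left.
November 2052 has 30 days: 344 − 30 = 314 left.
October 2052 has 31 days: 314 − 31 = 283 left.
September 2052 has 30 days: 283 − 30 = 253 left.
August 2052 has 31 days: 253 − 31 = 222 left.
July 2052 has 31 days: 222 − 31 = 191 left.
June 2052 has 30 days: 191 − 30 = 161 left.
May 2052 has 31 days: 161 − 31 = 130 left.
April 2052 has 30 days: 130 − 30 = 100 left.
March 2052 has 31 days: 100 − 31 = 69 left.
February 2052 has 29 days (2052 is a leap year): 69 − 29 = 40 left.
January 2052 has 31 days: 40 − 31 = 9 left.
December 2051 has 31 days; 31 − 9 = 22 → December 22, 2051.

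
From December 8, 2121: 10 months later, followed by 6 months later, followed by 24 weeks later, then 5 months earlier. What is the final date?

April 23, 2123

Adding 10 months from December 8, 2121:
month 12 + 10 = 22, which is month 10 of year 2122 → October 2122.
Day 8 is valid in October, giving October 8, 2122.
Counting forward 6 months from October 8, 2122:
month 10 + 6 = 16, which is month 4 of year 2123 → April 2123.
Day 8 is valid in April, giving April 8, 2123.
Adding 24 weeks (= 168 days) from April 8, 2123:
April has 30 days, so 30 − 8 = 22 days remain after April 8, 2123; 168 − 22 = 146 left.
May 2123 has 31 days: 146 − 31 = 115 left.
June 2123 has 30 days: 115 − 30 = 85 left.
July 2123 has 31 days: 85 − 31 = 54 left.
August 2123 has 31 days: 54 − 31 = 23 left.
23 days into September 2123 → September 23, 2123.
Subtracting 5 months from September 23, 2123:
month 9 − 5 = 4 → April 2123.
Day 23 is valid in April, giving April 23, 2123.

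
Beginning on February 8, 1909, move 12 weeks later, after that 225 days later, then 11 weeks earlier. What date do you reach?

September 28, 1909

Counting forward 12 weeks (= 84 days) from February 8, 1909:
February has 28 days, so 28 − 8 = 20 days remain after February 8, 1909; 84 − 20 = 64 left.
March 1909 has 31 days: 64 − 31 = 33 left.
April 1909 has 30 days: 33 − 30 = 3 left.
3 days into May 1909 → May 3, 1909.
Adding 225 days from May 3, 1909:
May has 31 days, so 31 − 3 = 28 days remain after May 3, 1909; 225 − 28 = 197 left.
June 1909 has 30 days: 197 − 30 = 167 left.
July 1909 has 31 days: 167 − 31 = 136 left.
August 1909 has 31 days: 136 − 31 = 105 left.
September 1909 has 30 days: 105 − 30 = 75 left.
October 1909 has 31 days: 75 − 31 = 44 left.
November 1909 has 30 days: 44 − 30 = 14 left.
14 days into December 1909 → December 14, 1909.
Going back 11 weeks (= 77 days) from December 14, 1909:
Going back 14 days from December 14, 1909 reaches the end of the previous month; 77 − 14 = 63 left.
November 1909 has 30 days: 63 − 30 = 33 left.
October 1909 has 31 days: 33 − 31 = 2 left.
September 1909 has 30 days; 30 − 2 = 28 → September 28, 1909.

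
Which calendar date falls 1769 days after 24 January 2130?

Adding 1769 days from January 24, 2130.
January has 31 days, so 31 − 24 = 7 days remain after January 24, 2130; 1769 − 7 = 1762 left.
February 2130 has 28 days (2130 is not a leap year): 1762 − 28 = 1734 left.
March 2130 has 31 days: 1734 − 31 = 1703 left.
April 2130 has 30 days: 1703 − 30 = 1673 left.
May 2130 has 31 days: 1673 − 31 = 1642 left.
June 2130 has 30 days: 1642 − 30 = 1612 left.
July 2130 has 31 days: 1612 − 31 = 1581 left.
August 2130 has 31 days: 1581 − 31 = 1550 left.
September 2130 has 30 days: 1550 − 30 = 1520 left.
October 2130 has 31 days: 1520 − 31 = 1489 left.
November 2130 has 30 days: 1489 − 30 = 1459 left.
December 2130 has 31 days: 1459 − 31 = 1428 left.
January 2131 has 31 days: 1428 − 31 = 1397 left.
February 2131 has 28 days (2131 is not a leap year): 1397 − 28 = 1369 left.
March 2131 has 31 days: 1369 − 31 = 1338 left.
April 2131 has 30 days: 1338 − 30 = 1308 left.
May 2131 has 31 days: 1308 − 31 = 1277 left.
June 2131 has 30 days: 1277 − 30 = 1247 left.
July 2131 has 31 days: 1247 − 31 = 1216 left.
August 2131 has 31 days: 1216 − 31 = 1185 left.
September 2131 has 30 days: 1185 − 30 = 1155 left.
October 2131 has 31 days: 1155 − 31 = 1124 left.
November 2131 has 30 days: 1124 − 30 = 1094 left.
December 2131 has 31 days: 1094 − 31 = 1063 left.
January 2132 has 31 days: 1063 − 31 = 1032 left.
February 2132 has 29 days (2132 is a leap year): 1032 − 29 = 1003 left.
March 2132 has 31 days: 1003 − 31 = 972 left.
April 2132 has 30 days: 972 − 30 = 942 left.
May 2132 has 31 days: 942 − 31 = 911 left.
June 2132 has 30 days: 911 − 30 = 881 left.
July 2132 has 31 days: 881 − 31 = 850 left.
August 2132 has 31 days: 850 − 31 = 819 left.
September 2132 has 30 days: 819 − 30 = 789 left.
October 2132 has 31 days: 789 − 31 = 758 left.
November 2132 has 30 days: 758 − 30 = 728 left.
December 2132 has 31 days: 728 − 31 = 697 left.
January 2133 has 31 days: 697 − 31 = 666 left.
February 2133 has 28 days (2133 is not a leap year): 666 − 28 = 638 left.
March 2133 has 31 days: 638 − 31 = 607 left.
April 2133 has 30 days: 607 − 30 = 577 left.
May 2133 has 31 days: 577 − 31 = 546 left.
June 2133 has 30 days: 546 − 30 = 516 left.
July 2133 has 31 days: 516 − 31 = 485 left.
August 2133 has 31 days: 485 − 31 = 454 left.
September 2133 has 30 days: 454 − 30 = 424 left.
October 2133 has 31 days: 424 − 31 = 393 left.
November 2133 has 30 days: 393 − 30 = 363 left.
December 2133 has 31 days: 363 − 31 = 332 left.
January 2134 has 31 days: 332 − 31 = 301 left.
February 2134 has 28 days (2134 is not a leap year): 301 − 28 = 273 left.
March 2134 has 31 days: 273 − 31 = 242 left.
April 2134 has 30 days: 242 − 30 = 212 left.
May 2134 has 31 days: 212 − 31 = 181 left.
June 2134 has 30 days: 181 − 30 = 151 left.
July 2134 has 31 days: 151 − 31 = 120 left.
August 2134 has 31 days: 120 − 31 = 89 left.
September 2134 has 30 days: 89 − 30 = 59 left.
October 2134 has 31 days: 59 − 31 = 28 left.
28 days into November 2134 → November 28, 2134.

November 28, 2134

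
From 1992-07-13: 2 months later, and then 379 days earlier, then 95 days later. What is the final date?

December 4, 1991

Advancing 2 months from July 13, 1992:
month 7 + 2 = 9 → September 1992.
Day 13 is valid in September, giving September 13, 1992.
Counting back 379 days from September 13, 1992:
Going back 13 days from September 13, 1992 reaches the end of the previous month; 379 − 13 = 366 left.
August 1992 has 31 days: 366 − 31 = 335 left.
July 1992 has 31 days: 335 − 31 = 304 left.
June 1992 has 30 days: 304 − 30 = 274 left.
May 1992 has 31 days: 274 − 31 = 243 left.
April 1992 has 30 days: 243 − 30 = 213 left.
March 1992 has 31 days: 213 − 31 = 182 left.
February 1992 has 29 days (1992 is a leap year): 182 − 29 = 153 left.
January 1992 has 31 days: 153 − 31 = 122 left.
December 1991 has 31 days: 122 − 31 = 91 left.
November 1991 has 30 days: 91 − 30 = 61 left.
October 1991 has 31 days: 61 − 31 = 30 left.
September 1991 has 30 days: 30 − 30 = 0 left.
August 1991 has 31 days; 31 − 0 = 31 → August 31, 1991.
Counting forward 95 days from August 31, 1991:
August has 31 days, so 31 − 31 = 0 days remain after August 31, 1991; 95 − 0 = 95 left.
September 1991 has 30 days: 95 − 30 = 65 left.
October 1991 has 31 days: 65 − 31 = 34 left.
November 1991 has 30 days: 34 − 30 = 4 left.
4 days into December 1991 → December 4, 1991.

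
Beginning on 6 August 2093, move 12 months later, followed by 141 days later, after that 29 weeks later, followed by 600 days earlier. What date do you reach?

November 23, 2093

Counting forward 12 months from August 6, 2093:
month 8 + 12 = 20, which is month 8 of year 2094 → August 2094.
Day 6 is valid in August, giving August 6, 2094.
Counting forward 141 days from August 6, 2094:
August has 31 days, so 31 − 6 = 25 days remain after August 6, 2094; 141 − 25 = 116 left.
September 2094 has 30 days: 116 − 30 = 86 left.
October 2094 has 31 days: 86 − 31 = 55 left.
November 2094 has 30 days: 55 − 30 = 25 left.
25 days into December 2094 → December 25, 2094.
Advancing 29 weeks (= 203 days) from December 25, 2094:
December has 31 days, so 31 − 25 = 6 days remain after December 25, 2094; 203 − 6 = 197 left.
January 2095 has 31 days: 197 − 31 = 166 left.
February 2095 has 28 days (2095 is not a leap year): 166 − 28 = 138 left.
March 2095 has 31 days: 138 − 31 = 107 left.
April 2095 has 30 days: 107 − 30 = 77 left.
May 2095 has 31 days: 77 − 31 = 46 left.
June 2095 has 30 days: 46 − 30 = 16 left.
16 days into July 2095 → July 16, 2095.
Counting back 600 days from July 16, 2095:
Going back 16 days from July 16, 2095 reaches the end of the previous month; 600 − 16 = 584 left.
June 2095 has 30 days: 584 − 30 = 554 left.
May 2095 has 31 days: 554 − 31 = 523 left.
April 2095 has 30 days: 523 − 30 = 493 left.
March 2095 has 31 days: 493 − 31 = 462 left.
February 2095 has 28 days (2095 is not a leap year): 462 − 28 = 434 left.
January 2095 has 31 days: 434 − 31 = 403 left.
December 2094 has 31 days: 403 − 31 = 372 left.
November 2094 has 30 days: 372 − 30 = 342 left.
October 2094 has 31 days: 342 − 31 = 311 left.
September 2094 has 30 days: 311 − 30 = 281 left.
August 2094 has 31 days: 281 − 31 = 250 left.
July 2094 has 31 days: 250 − 31 = 219 left.
June 2094 has 30 days: 219 − 30 = 189 left.
May 2094 has 31 days: 189 − 31 = 158 left.
April 2094 has 30 days: 158 − 30 = 128 left.
March 2094 has 31 days: 128 − 31 = 97 left.
February 2094 has 28 days (2094 is not a leap year): 97 − 28 = 69 left.
January 2094 has 31 days: 69 − 31 = 38 left.
December 2093 has 31 days: 38 − 31 = 7 left.
November 2093 has 30 days; 30 − 7 = 23 → November 23, 2093.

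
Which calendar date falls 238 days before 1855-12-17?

Subtracting 238 days from December 17, 1855.
Going back 17 days from December 17, 1855 reaches the end of the previous month; 238 − 17 = 221 left.
November 1855 has 30 days: 221 − 30 = 191 left.
October 1855 has 31 days: 191 − 31 = 160 left.
September 1855 has 30 days: 160 − 30 = 130 left.
August 1855 has 31 days: 130 − 31 = 99 left.
July 1855 has 31 days: 99 − 31 = 68 left.
June 1855 has 30 days: 68 − 30 = 38 left.
May 1855 has 31 days: 38 − 31 = 7 left.
April 1855 has 30 days; 30 − 7 = 23 → April 23, 1855.

April 23, 1855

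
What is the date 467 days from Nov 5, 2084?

Counting forward 467 days from November 5, 2084.
November has 30 days, so 30 − 5 = 25 days remain after November 5, 2084; 467 − 25 = 442 left.
December 2084 has 31 days: 442 − 31 = 411 left.
January 2085 has 31 days: 411 − 31 = 380 left.
February 2085 has 28 days (2085 is not a leap year): 380 − 28 = 352 left.
March 2085 has 31 days: 352 − 31 = 321 left.
April 2085 has 30 days: 321 − 30 = 291 left.
May 2085 has 31 days: 291 − 31 = 260 left.
June 2085 has 30 days: 260 − 30 = 230 left.
July 2085 has 31 days: 230 − 31 = 199 left.
August 2085 has 31 days: 199 − 31 = 168 left.
September 2085 has 30 days: 168 − 30 = 138 left.
October 2085 has 31 days: 138 − 31 = 107 left.
November 2085 has 30 days: 107 − 30 = 77 left.
December 2085 has 31 days: 77 − 31 = 46 left.
January 2086 has 31 days: 46 − 31 = 15 left.
15 days into February 2086 → February 15, 2086.

February 15, 2086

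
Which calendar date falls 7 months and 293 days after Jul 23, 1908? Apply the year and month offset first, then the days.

December 13, 1909

Advancing 7 months and 293 days from July 23, 1908: first the month/year part, then the days.
month 7 + 7 = 14, which is month 2 of year 1909 → February 1909.
Day 23 is valid in February, giving February 23, 1909.
Now add 293 days from February 23, 1909.
February has 28 days, so 28 − 23 = 5 days remain after February 23, 1909; 293 − 5 = 288 left.
March 1909 has 31 days: 288 − 31 = 257 left.
April 1909 has 30 days: 257 − 30 = 227 left.
May 1909 has 31 days: 227 − 31 = 196 left.
June 1909 has 30 days: 196 − 30 = 166 left.
July 1909 has 31 days: 166 − 31 = 135 left.
August 1909 has 31 days: 135 − 31 = 104 left.
September 1909 has 30 days: 104 − 30 = 74 left.
October 1909 has 31 days: 74 − 31 = 43 left.
November 1909 has 30 days: 43 − 30 = 13 left.
13 days into December 1909 → December 13, 1909.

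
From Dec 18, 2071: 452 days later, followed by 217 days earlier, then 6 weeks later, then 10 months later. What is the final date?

July 20, 2073

Advancing 452 days from December 18, 2071:
December has 31 days, so 31 − 18 = 13 days remain after December 18, 2071; 452 − 13 = 439 left.
January 2072 has 31 days: 439 − 31 = 408 left.
February 2072 has 29 days (2072 is a leap year): 408 − 29 = 379 left.
March 2072 has 31 days: 379 − 31 = 348 left.
April 2072 has 30 days: 348 − 30 = 318 left.
May 2072 has 31 days: 318 − 31 = 287 left.
June 2072 has 30 days: 287 − 30 = 257 left.
July 2072 has 31 days: 257 − 31 = 226 left.
August 2072 has 31 days: 226 − 31 = 195 left.
September 2072 has 30 days: 195 − 30 = 165 left.
October 2072 has 31 days: 165 − 31 = 134 left.
November 2072 has 30 days: 134 − 30 = 104 left.
December 2072 has 31 days: 104 − 31 = 73 left.
January 2073 has 31 days: 73 − 31 = 42 left.
February 2073 has 28 days (2073 is not a leap year): 42 − 28 = 14 left.
14 days into March 2073 → March 14, 2073.
Counting back 217 days from March 14, 2073:
Going back 14 days from March 14, 2073 reaches the end of the previous month; 217 − 14 = 203 left.
February 2073 has 28 days (2073 is not a leap year): 203 − 28 = 175 left.
January 2073 has 31 days: 175 − 31 = 144 left.
December 2072 has 31 days: 144 − 31 = 113 left.
November 2072 has 30 days: 113 − 30 = 83 left.
October 2072 has 31 days: 83 − 31 = 52 left.
September 2072 has 30 days: 52 − 30 = 22 left.
August 2072 has 31 days; 31 − 22 = 9 → August 9, 2072.
Advancing 6 weeks (= 42 days) from August 9, 2072:
August has 31 days, so 31 − 9 = 22 days remain after August 9, 2072; 42 − 22 = 20 left.
20 days into September 2072 → September 20, 2072.
Counting forward 10 months from September 20, 2072:
month 9 + 10 = 19, which is month 7 of year 2073 → July 2073.
Day 20 is valid in July, giving July 20, 2073.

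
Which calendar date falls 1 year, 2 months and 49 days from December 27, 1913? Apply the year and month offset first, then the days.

April 17, 1915

Counting forward 1 year, 2 months and 49 days from December 27, 1913: first the month/year part, then the days.
+1 year → 1914; month 12 + 2 = 14, which is month 2 of year 1915 → February 1915.
Day 27 is valid in February, giving February 27, 1915.
Now add 49 days from February 27, 1915.
February has 28 days, so 28 − 27 = 1 day remains after February 27, 1915; 49 − 1 = 48 left.
March 1915 has 31 days: 48 − 31 = 17 left.
17 days into April 1915 → April 17, 1915.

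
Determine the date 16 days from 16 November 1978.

December 2, 1978

Counting forward 16 days from November 16, 1978.
November has 30 days, so 30 − 16 = 14 days remain after November 16, 1978; 16 − 14 = 2 left.
2 days into December 1978 → December 2, 1978.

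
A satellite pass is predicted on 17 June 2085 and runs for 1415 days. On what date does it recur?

Advancing 1415 days from June 17, 2085.
June has 30 days, so 30 − 17 = 13 days remain after June 17, 2085; 1415 − 13 = 1402 left.
July 2085 has 31 days: 1402 − 31 = 1371 left.
August 2085 has 31 days: 1371 − 31 = 1340 left.
September 2085 has 30 days: 1340 − 30 = 1310 left.
October 2085 has 31 days: 1310 − 31 = 1279 left.
November 2085 has 30 days: 1279 − 30 = 1249 left.
December 2085 has 31 days: 1249 − 31 = 1218 left.
January 2086 has 31 days: 1218 − 31 = 1187 left.
February 2086 has 28 days (2086 is not a leap year): 1187 − 28 = 1159 left.
March 2086 has 31 days: 1159 − 31 = 1128 left.
April 2086 has 30 days: 1128 − 30 = 1098 left.
May 2086 has 31 days: 1098 − 31 = 1067 left.
June 2086 has 30 days: 1067 − 30 = 1037 left.
July 2086 has 31 days: 1037 − 31 = 1006 left.
August 2086 has 31 days: 1006 − 31 = 975 left.
September 2086 has 30 days: 975 − 30 = 945 left.
October 2086 has 31 days: 945 − 31 = 914 left.
November 2086 has 30 days: 914 − 30 = 884 left.
December 2086 has 31 days: 884 − 31 = 853 left.
January 2087 has 31 days: 853 − 31 = 822 left.
February 2087 has 28 days (2087 is not a leap year): 822 − 28 = 794 left.
March 2087 has 31 days: 794 − 31 = 763 left.
April 2087 has 30 days: 763 − 30 = 733 left.
May 2087 has 31 days: 733 − 31 = 702 left.
June 2087 has 30 days: 702 − 30 = 672 left.
July 2087 has 31 days: 672 − 31 = 641 left.
August 2087 has 31 days: 641 − 31 = 610 left.
September 2087 has 30 days: 610 − 30 = 580 left.
October 2087 has 31 days: 580 − 31 = 549 left.
November 2087 has 30 days: 549 − 30 = 519 left.
December 2087 has 31 days: 519 − 31 = 488 left.
January 2088 has 31 days: 488 − 31 = 457 left.
February 2088 has 29 days (2088 is a leap year): 457 − 29 = 428 left.
March 2088 has 31 days: 428 − 31 = 397 left.
April 2088 has 30 days: 397 − 30 = 367 left.
May 2088 has 31 days: 367 − 31 = 336 left.
June 2088 has 30 days: 336 − 30 = 306 left.
July 2088 has 31 days: 306 − 31 = 275 left.
August 2088 has 31 days: 275 − 31 = 244 left.
September 2088 has 30 days: 244 − 30 = 214 left.
October 2088 has 31 days: 214 − 31 = 183 left.
November 2088 has 30 days: 183 − 30 = 153 left.
December 2088 has 31 days: 153 − 31 = 122 left.
January 2089 has 31 days: 122 − 31 = 91 left.
February 2089 has 28 days (2089 is not a leap year): 91 − 28 = 63 left.
March 2089 has 31 days: 63 − 31 = 32 left.
April 2089 has 30 days: 32 − 30 = 2 left.
2 days into May 2089 → May 2, 2089.

May 2, 2089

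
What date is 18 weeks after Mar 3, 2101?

Advancing 18 weeks = 126 days from March 3, 2101.
March has 31 days, so 31 − 3 = 28 days remain after March 3, 2101; 126 − 28 = 98 left.
April 2101 has 30 days: 98 − 30 = 68 left.
May 2101 has 31 days: 68 − 31 = 37 left.
June 2101 has 30 days: 37 − 30 = 7 left.
7 days into July 2101 → July 7, 2101.

July 7, 2101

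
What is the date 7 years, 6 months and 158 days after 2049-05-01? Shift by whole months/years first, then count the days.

Advancing 7 years, 6 months and 158 days from May 1, 2049: first the month/year part, then the days.
+7 years → 2056; month 5 + 6 = 11 → November 2056.
Day 1 is valid in November, giving November 1, 2056.
Now add 158 days from November 1, 2056.
November has 30 days, so 30 − 1 = 29 days remain after November 1, 2056; 158 − 29 = 129 left.
December 2056 has 31 days: 129 − 31 = 98 left.
January 2057 has 31 days: 98 − 31 = 67 left.
February 2057 has 28 days (2057 is not a leap year): 67 − 28 = 39 left.
March 2057 has 31 days: 39 − 31 = 8 left.
8 days into April 2057 → April 8, 2057.

April 8, 2057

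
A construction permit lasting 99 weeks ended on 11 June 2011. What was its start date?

July 18, 2009

Subtracting 99 weeks = 693 days from June 11, 2011.
Going back 11 days from June 11, 2011 reaches the end of the previous month; 693 − 11 = 682 left.
May 2011 has 31 days: 682 − 31 = 651 left.
April 2011 has 30 days: 651 − 30 = 621 left.
March 2011 has 31 days: 621 − 31 = 590 left.
February 2011 has 28 days (2011 is not a leap year): 590 − 28 = 562 left.
January 2011 has 31 days: 562 − 31 = 531 left.
December 2010 has 31 days: 531 − 31 = 500 left.
November 2010 has 30 days: 500 − 30 = 470 left.
October 2010 has 31 days: 470 − 31 = 439 left.
September 2010 has 30 days: 439 − 30 = 409 left.
August 2010 has 31 days: 409 − 31 = 378 left.
July 2010 has 31 days: 378 − 31 = 347 left.
June 2010 has 30 days: 347 − 30 = 317 left.
May 2010 has 31 days: 317 − 31 = 286 left.
April 2010 has 30 days: 286 − 30 = 256 left.
March 2010 has 31 days: 256 − 31 = 225 left.
February 2010 has 28 days (2010 is not a leap year): 225 − 28 = 197 left.
January 2010 has 31 days: 197 − 31 = 166 left.
December 2009 has 31 days: 166 − 31 = 135 left.
November 2009 has 30 days: 135 − 30 = 105 left.
October 2009 has 31 days: 105 − 31 = 74 left.
September 2009 has 30 days: 74 − 30 = 44 left.
August 2009 has 31 days: 44 − 31 = 13 left.
July 2009 has 31 days; 31 − 13 = 18 → July 18, 2009.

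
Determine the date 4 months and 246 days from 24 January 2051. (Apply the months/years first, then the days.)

Counting forward 4 months and 246 days from January 24, 2051: first the month/year part, then the days.
month 1 + 4 = 5 → May 2051.
Day 24 is valid in May, giving May 24, 2051.
Now add 246 days from May 24, 2051.
May has 31 days, so 31 − 24 = 7 days remain after May 24, 2051; 246 − 7 = 239 left.
June 2051 has 30 days: 239 − 30 = 209 left.
July 2051 has 31 days: 209 − 31 = 178 left.
August 2051 has 31 days: 178 − 31 = 147 left.
September 2051 has 30 days: 147 − 30 = 117 left.
October 2051 has 31 days: 117 − 31 = 86 left.
November 2051 has 30 days: 86 − 30 = 56 left.
December 2051 has 31 days: 56 − 31 = 25 left.
25 days into January 2052 → January 25, 2052.

January 25, 2052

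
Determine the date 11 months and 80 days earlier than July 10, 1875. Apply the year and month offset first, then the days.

Going back 11 months and 80 days from July 10, 1875: first the month/year part, then the days.
month 7 − 11 = -4, which is month 8 of year 1874 → August 1874.
Day 10 is valid in August, giving August 10, 1874.
Now subtract 80 days from August 10, 1874.
Going back 10 days from August 10, 1874 reaches the end of the previous month; 80 − 10 = 70 left.
July 1874 has 31 days: 70 − 31 = 39 left.
June 1874 has 30 days: 39 − 30 = 9 left.
May 1874 has 31 days; 31 − 9 = 22 → May 22, 1874.

May 22, 1874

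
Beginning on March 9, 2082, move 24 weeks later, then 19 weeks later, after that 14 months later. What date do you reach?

March 4, 2084

Adding 24 weeks (= 168 days) from March 9, 2082:
March has 31 days, so 31 − 9 = 22 days remain after March 9, 2082; 168 − 22 = 146 left.
April 2082 has 30 days: 146 − 30 = 116 left.
May 2082 has 31 days: 116 − 31 = 85 left.
June 2082 has 30 days: 85 − 30 = 55 left.
July 2082 has 31 days: 55 − 31 = 24 left.
24 days into August 2082 → August 24, 2082.
Adding 19 weeks (= 133 days) from August 24, 2082:
August has 31 days, so 31 − 24 = 7 days remain after August 24, 2082; 133 − 7 = 126 left.
September 2082 has 30 days: 126 − 30 = 96 left.
October 2082 has 31 days: 96 − 31 = 65 left.
November 2082 has 30 days: 65 − 30 = 35 left.
December 2082 has 31 days: 35 − 31 = 4 left.
4 days into January 2083 → January 4, 2083.
Advancing 14 months from January 4, 2083:
month 1 + 14 = 15, which is month 3 of year 2084 → March 2084.
Day 4 is valid in March, giving March 4, 2084.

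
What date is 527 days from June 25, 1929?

Counting forward 527 days from June 25, 1929.
June has 30 days, so 30 − 25 = 5 days remain after June 25, 1929; 527 − 5 = 522 left.
July 1929 has 31 days: 522 − 31 = 491 left.
August 1929 has 31 days: 491 − 31 = 460 left.
September 1929 has 30 days: 460 − 30 = 430 left.
October 1929 has 31 days: 430 − 31 = 399 left.
November 1929 has 30 days: 399 − 30 = 369 left.
December 1929 has 31 days: 369 − 31 = 338 left.
January 1930 has 31 days: 338 − 31 = 307 left.
February 1930 has 28 days (1930 is not a leap year): 307 − 28 = 279 left.
March 1930 has 31 days: 279 − 31 = 248 left.
April 1930 has 30 days: 248 − 30 = 218 left.
May 1930 has 31 days: 218 − 31 = 187 left.
June 1930 has 30 days: 187 − 30 = 157 left.
July 1930 has 31 days: 157 − 31 = 126 left.
August 1930 has 31 days: 126 − 31 = 95 left.
September 1930 has 30 days: 95 − 30 = 65 left.
October 1930 has 31 days: 65 − 31 = 34 left.
November 1930 has 30 days: 34 − 30 = 4 left.
4 days into December 1930 → December 4, 1930.

December 4, 1930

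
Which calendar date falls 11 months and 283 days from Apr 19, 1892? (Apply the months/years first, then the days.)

Counting forward 11 months and 283 days from April 19, 1892: first the month/year part, then the days.
month 4 + 11 = 15, which is month 3 of year 1893 → March 1893.
Day 19 is valid in March, giving March 19, 1893.
Now add 283 days from March 19, 1893.
March has 31 days, so 31 − 19 = 12 days remain after March 19, 1893; 283 − 12 = 271 left.
April 1893 has 30 days: 271 − 30 = 241 left.
May 1893 has 31 days: 241 − 31 = 210 left.
June 1893 has 30 days: 210 − 30 = 180 left.
July 1893 has 31 days: 180 − 31 = 149 left.
August 1893 has 31 days: 149 − 31 = 118 left.
September 1893 has 30 days: 118 − 30 = 88 left.
October 1893 has 31 days: 88 − 31 = 57 left.
November 1893 has 30 days: 57 − 30 = 27 left.
27 days into December 1893 → December 27, 1893.

December 27, 1893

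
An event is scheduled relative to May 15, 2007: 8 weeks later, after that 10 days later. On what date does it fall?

Advancing 8 weeks (= 56 days) from May 15, 2007:
May has 31 days, so 31 − 15 = 16 days remain after May 15, 2007; 56 − 16 = 40 left.
June 2007 has 30 days: 40 − 30 = 10 left.
10 days into July 2007 → July 10, 2007.
Counting forward 10 days from July 10, 2007:
July has 31 days; 10 + 10 = 20, still in July.

July 20, 2007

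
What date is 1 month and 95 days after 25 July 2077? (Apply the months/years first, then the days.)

Advancing 1 month and 95 days from July 25, 2077: first the month/year part, then the days.
month 7 + 1 = 8 → August 2077.
Day 25 is valid in August, giving August 25, 2077.
Now add 95 days from August 25, 2077.
August has 31 days, so 31 − 25 = 6 days remain after August 25, 2077; 95 − 6 = 89 left.
September 2077 has 30 days: 89 − 30 = 59 left.
October 2077 has 31 days: 59 − 31 = 28 left.
28 days into November 2077 → November 28, 2077.

November 28, 2077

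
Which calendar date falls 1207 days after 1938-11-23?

March 14, 1942

Advancing 1207 days from November 23, 1938.
November has 30 days, so 30 − 23 = 7 days remain after November 23, 1938; 1207 − 7 = 1200 left.
December 1938 has 31 days: 1200 − 31 = 1169 left.
January 1939 has 31 days: 1169 − 31 = 1138 left.
February 1939 has 28 days (1939 is not a leap year): 1138 − 28 = 1110 left.
March 1939 has 31 days: 1110 − 31 = 1079 left.
April 1939 has 30 days: 1079 − 30 = 1049 left.
May 1939 has 31 days: 1049 − 31 = 1018 left.
June 1939 has 30 days: 1018 − 30 = 988 left.
July 1939 has 31 days: 988 − 31 = 957 left.
August 1939 has 31 days: 957 − 31 = 926 left.
September 1939 has 30 days: 926 − 30 = 896 left.
October 1939 has 31 days: 896 − 31 = 865 left.
November 1939 has 30 days: 865 − 30 = 835 left.
December 1939 has 31 days: 835 − 31 = 804 left.
January 1940 has 31 days: 804 − 31 = 773 left.
February 1940 has 29 days (1940 is a leap year): 773 − 29 = 744 left.
March 1940 has 31 days: 744 − 31 = 713 left.
April 1940 has 30 days: 713 − 30 = 683 left.
May 1940 has 31 days: 683 − 31 = 652 left.
June 1940 has 30 days: 652 − 30 = 622 left.
July 1940 has 31 days: 622 − 31 = 591 left.
August 1940 has 31 days: 591 − 31 = 560 left.
September 1940 has 30 days: 560 − 30 = 530 left.
October 1940 has 31 days: 530 − 31 = 499 left.
November 1940 has 30 days: 499 − 30 = 469 left.
December 1940 has 31 days: 469 − 31 = 438 left.
January 1941 has 31 days: 438 − 31 = 407 left.
February 1941 has 28 days (1941 is not a leap year): 407 − 28 = 379 left.
March 1941 has 31 days: 379 − 31 = 348 left.
April 1941 has 30 days: 348 − 30 = 318 left.
May 1941 has 31 days: 318 − 31 = 287 left.
June 1941 has 30 days: 287 − 30 = 257 left.
July 1941 has 31 days: 257 − 31 = 226 left.
August 1941 has 31 days: 226 − 31 = 195 left.
September 1941 has 30 days: 195 − 30 = 165 left.
October 1941 has 31 days: 165 − 31 = 134 left.
November 1941 has 30 days: 134 − 30 = 104 left.
December 1941 has 31 days: 104 − 31 = 73 left.
January 1942 has 31 days: 73 − 31 = 42 left.
February 1942 has 28 days (1942 is not a leap year): 42 − 28 = 14 left.
14 days into March 1942 → March 14, 1942.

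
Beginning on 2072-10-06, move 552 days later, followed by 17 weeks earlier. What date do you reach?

Advancing 552 days from October 6, 2072:
October has 31 days, so 31 − 6 = 25 days remain after October 6, 2072; 552 − 25 = 527 left.
November 2072 has 30 days: 527 − 30 = 497 left.
December 2072 has 31 days: 497 − 31 = 466 left.
January 2073 has 31 days: 466 − 31 = 435 left.
February 2073 has 28 days (2073 is not a leap year): 435 − 28 = 407 left.
March 2073 has 31 days: 407 − 31 = 376 left.
April 2073 has 30 days: 376 − 30 = 346 left.
May 2073 has 31 days: 346 − 31 = 315 left.
June 2073 has 30 days: 315 − 30 = 285 left.
July 2073 has 31 days: 285 − 31 = 254 left.
August 2073 has 31 days: 254 − 31 = 223 left.
September 2073 has 30 days: 223 − 30 = 193 left.
October 2073 has 31 days: 193 − 31 = 162 left.
November 2073 has 30 days: 162 − 30 = 132 left.
December 2073 has 31 days: 132 − 31 = 101 left.
January 2074 has 31 days: 101 − 31 = 70 left.
February 2074 has 28 days (2074 is not a leap year): 70 − 28 = 42 left.
March 2074 has 31 days: 42 − 31 = 11 left.
11 days into April 2074 → April 11, 2074.
Going back 17 weeks (= 119 days) from April 11, 2074:
Going back 11 days from April 11, 2074 reaches the end of the previous month; 119 − 11 = 108 left.
March 2074 has 31 days: 108 − 31 = 77 left.
February 2074 has 28 days (2074 is not a leap year): 77 − 28 = 49 left.
January 2074 has 31 days: 49 − 31 = 18 left.
December 2073 has 31 days; 31 − 18 = 13 → December 13, 2073.

December 13, 2073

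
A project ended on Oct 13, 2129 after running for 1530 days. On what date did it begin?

August 5, 2125

Counting back 1530 days from October 13, 2129.
Going back 13 days from October 13, 2129 reaches the end of the previous month; 1530 − 13 = 1517 left.
September 2129 has 30 days: 1517 − 30 = 1487 left.
August 2129 has 31 days: 1487 − 31 = 1456 left.
July 2129 has 31 days: 1456 − 31 = 1425 left.
June 2129 has 30 days: 1425 − 30 = 1395 left.
May 2129 has 31 days: 1395 − 31 = 1364 left.
April 2129 has 30 days: 1364 − 30 = 1334 left.
March 2129 has 31 days: 1334 − 31 = 1303 left.
February 2129 has 28 days (2129 is not a leap year): 1303 − 28 = 1275 left.
January 2129 has 31 days: 1275 − 31 = 1244 left.
December 2128 has 31 days: 1244 − 31 = 1213 left.
November 2128 has 30 days: 1213 − 30 = 1183 left.
October 2128 has 31 days: 1183 − 31 = 1152 left.
September 2128 has 30 days: 1152 − 30 = 1122 left.
August 2128 has 31 days: 1122 − 31 = 1091 left.
July 2128 has 31 days: 1091 − 31 = 1060 left.
June 2128 has 30 days: 1060 − 30 = 1030 left.
May 2128 has 31 days: 1030 − 31 = 999 left.
April 2128 has 30 days: 999 − 30 = 969 left.
March 2128 has 31 days: 969 − 31 = 938 left.
February 2128 has 29 days (2128 is a leap year): 938 − 29 = 909 left.
January 2128 has 31 days: 909 − 31 = 878 left.
December 2127 has 31 days: 878 − 31 = 847 left.
November 2127 has 30 days: 847 − 30 = 817 left.
October 2127 has 31 days: 817 − 31 = 786 left.
September 2127 has 30 days: 786 − 30 = 756 left.
August 2127 has 31 days: 756 − 31 = 725 left.
July 2127 has 31 days: 725 − 31 = 694 left.
June 2127 has 30 days: 694 − 30 = 664 left.
May 2127 has 31 days: 664 − 31 = 633 left.
April 2127 has 30 days: 633 − 30 = 603 left.
March 2127 has 31 days: 603 − 31 = 572 left.
February 2127 has 28 days (2127 is not a leap year): 572 − 28 = 544 left.
January 2127 has 31 days: 544 − 31 = 513 left.
December 2126 has 31 days: 513 − 31 = 482 left.
November 2126 has 30 days: 482 − 30 = 452 left.
October 2126 has 31 days: 452 − 31 = 421 left.
September 2126 has 30 days: 421 − 30 = 391 left.
August 2126 has 31 days: 391 − 31 = 360 left.
July 2126 has 31 days: 360 − 31 = 329 left.
June 2126 has 30 days: 329 − 30 = 299 left.
May 2126 has 31 days: 299 − 31 = 268 left.
April 2126 has 30 days: 268 − 30 = 238 left.
March 2126 has 31 days: 238 − 31 = 207 left.
February 2126 has 28 days (2126 is not a leap year): 207 − 28 = 179 left.
January 2126 has 31 days: 179 − 31 = 148 left.
December 2125 has 31 days: 148 − 31 = 117 left.
November 2125 has 30 days: 117 − 30 = 87 left.
October 2125 has 31 days: 87 − 31 = 56 left.
September 2125 has 30 days: 56 − 30 = 26 left.
August 2125 has 31 days; 31 − 26 = 5 → August 5, 2125.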